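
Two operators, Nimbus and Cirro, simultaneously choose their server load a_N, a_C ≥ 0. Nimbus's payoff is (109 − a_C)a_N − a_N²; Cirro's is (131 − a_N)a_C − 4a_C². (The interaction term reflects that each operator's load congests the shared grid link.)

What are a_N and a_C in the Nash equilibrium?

49.4, 10.2

Expanding Nimbus's payoff: 109a_N − a_Ca_N − a_N².
∂π/∂a_N = 109 − a_C − 2a_N = 0, so a_N = 54.5 − 0.5a_C.
Likewise for Cirro: a_C = 16.375 − 0.125a_N.
Plugging a_C into Nimbus's best response: a_N = 54.5 − 0.5(16.375 − 0.125a_N) ⇒ 0.9375a_N = 46.3125, so a_N = 49.4.
Then a_C = 16.375 − 0.125·49.4 = 10.2.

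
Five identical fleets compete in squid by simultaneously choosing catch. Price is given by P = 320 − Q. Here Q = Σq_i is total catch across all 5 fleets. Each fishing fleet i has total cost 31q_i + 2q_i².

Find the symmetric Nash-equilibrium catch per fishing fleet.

A representative fishing fleet's profit is π_i = q_i(320 − Q) − 31q_i − 2q_i², with Q = q_i + Σ_{j≠i} q_j.
First-order condition: 289 − 6q_i − Σ_{j≠i} q_j = 0.
With identical fishing fleets, set every q_j = q: then 289 − 6q − 4q = 0, i.e. q = 289/10 = 28.9.

28.9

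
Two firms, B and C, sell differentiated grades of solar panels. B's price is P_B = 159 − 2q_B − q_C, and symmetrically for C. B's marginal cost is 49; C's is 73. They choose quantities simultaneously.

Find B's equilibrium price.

96.2

Firm B's profit: π = q_B(159 − 2q_B − q_C) − 49q_B.
∂π/∂q_B = 110 − 4q_B − q_C = 0 ⇒ q_B = 27.5 − 0.25q_C.
Similarly q_C = 21.5 − 0.25q_B.
Solving the two reaction functions simultaneously: (1 − (−0.25)(−0.25))q_B = 27.5 − 0.25·21.5, so 0.9375q_B = 22.125 and q_B = 23.6.
Then q_C = 21.5 − 0.25·23.6 = 15.6.
P_B = 159 − 2·23.6 − 15.6 = 96.2.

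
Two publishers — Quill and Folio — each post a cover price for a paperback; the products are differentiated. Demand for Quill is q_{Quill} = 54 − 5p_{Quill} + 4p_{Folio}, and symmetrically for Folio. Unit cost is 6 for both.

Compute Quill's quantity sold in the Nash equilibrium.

40

Quill's profit: π = (p_{Quill} − 6)(54 − 5p_{Quill} + 4p_{Folio}).
∂π/∂p_{Quill} = 84 − 10p_{Quill} + 4p_{Folio} = 0 ⇒ p_{Quill} = 8.4 + 0.4p_{Folio}.
The game is symmetric, so in equilibrium p_{Folio} = p_{Quill}: the reaction function gives 0.6p_{Quill} = 8.4, hence p_{Quill} = 14.
q_{Quill} = 54 − 5·14 + 4·14 = 40.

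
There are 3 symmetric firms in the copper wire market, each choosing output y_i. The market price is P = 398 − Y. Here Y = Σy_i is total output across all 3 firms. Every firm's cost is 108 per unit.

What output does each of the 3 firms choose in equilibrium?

72.5

A representative firm's profit is π_i = y_i(398 − Y) − 108y_i, with Y = y_i + Σ_{j≠i} y_j.
First-order condition: 290 − 2y_i − Σ_{j≠i} y_j = 0.
In a symmetric equilibrium every firm chooses the same y, so Σ_{j≠i} y_j = 2y. The condition becomes 290 − 4y = 0, giving y = 290/4 = 72.5.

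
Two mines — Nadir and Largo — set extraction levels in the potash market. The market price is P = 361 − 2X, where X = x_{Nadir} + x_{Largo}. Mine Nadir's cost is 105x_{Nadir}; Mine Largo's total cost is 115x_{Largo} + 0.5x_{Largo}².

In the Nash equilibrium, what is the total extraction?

Mine Nadir's profit: π = x_{Nadir}(361 − 2(x_{Nadir} + x_{Largo})) − 105x_{Nadir}.
∂π/∂x_{Nadir} = 256 − 4x_{Nadir} − 2x_{Largo} = 0, so x_{Nadir} = 64 − 0.5x_{Largo}.
For Largo: ∂π/∂x_{Largo} = 246 − 5x_{Largo} − 2x_{Nadir} = 0 ⇒ x_{Largo} = 49.2 − 0.4x_{Nadir}.
Plugging x_{Largo} into Nadir's best response: x_{Nadir} = 64 − 0.5(49.2 − 0.4x_{Nadir}) ⇒ 0.8x_{Nadir} = 39.4, so x_{Nadir} = 49.25.
Then x_{Largo} = 49.2 − 0.4·49.25 = 29.5.
Total extraction: 49.25 + 29.5 = 78.75.

78.75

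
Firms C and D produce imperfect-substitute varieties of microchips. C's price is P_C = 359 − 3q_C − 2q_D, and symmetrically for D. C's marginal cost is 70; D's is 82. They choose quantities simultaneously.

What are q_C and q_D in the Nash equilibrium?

Firm C's profit: π = q_C(359 − 3q_C − 2q_D) − 70q_C.
∂π/∂q_C = 289 − 6q_C − 2q_D = 0 ⇒ q_C = 289/6 − (1/3)q_D.
Similarly q_D = 277/6 − (1/3)q_C.
Substituting the second reaction function into the first: q_C = 289/6 − (1/3)(277/6 − (1/3)q_C), which gives (8/9)q_C = 295/9 ⇒ q_C = 36.875.
Then q_D = 277/6 − (1/3)·36.875 = 33.875.

36.875, 33.875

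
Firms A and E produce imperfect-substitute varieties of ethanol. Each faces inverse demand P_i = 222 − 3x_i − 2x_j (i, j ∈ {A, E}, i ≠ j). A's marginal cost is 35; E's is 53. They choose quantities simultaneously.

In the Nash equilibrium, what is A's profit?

1800.75

Firm A's profit: π = x_A(222 − 3x_A − 2x_E) − 35x_A.
∂π/∂x_A = 187 − 6x_A − 2x_E = 0 ⇒ x_A = 187/6 − (1/3)x_E.
Similarly x_E = 169/6 − (1/3)x_A.
Substituting the second reaction function into the first: x_A = 187/6 − (1/3)(169/6 − (1/3)x_A), which gives (8/9)x_A = 196/9 ⇒ x_A = 24.5.
Then x_E = 169/6 − (1/3)·24.5 = 20.
P_A = 222 − 3·24.5 − 2·20 = 108.5.
Profit = (108.5 − 35)·24.5 = 1800.75.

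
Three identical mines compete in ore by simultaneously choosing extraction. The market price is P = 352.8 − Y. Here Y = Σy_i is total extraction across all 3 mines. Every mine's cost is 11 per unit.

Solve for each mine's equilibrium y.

A representative mine's profit is π_i = y_i(352.8 − Y) − 11y_i, with Y = y_i + Σ_{j≠i} y_j.
First-order condition: 341.8 − 2y_i − Σ_{j≠i} y_j = 0.
In a symmetric equilibrium every mine chooses the same y, so Σ_{j≠i} y_j = 2y. The condition becomes 341.8 − 4y = 0, giving y = 341.8/4 = 85.45.

85.45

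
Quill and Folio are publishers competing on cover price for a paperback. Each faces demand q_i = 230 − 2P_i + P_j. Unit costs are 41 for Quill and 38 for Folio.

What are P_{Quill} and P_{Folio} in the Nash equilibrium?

Quill's profit: π = (P_{Quill} − 41)(230 − 2P_{Quill} + P_{Folio}).
∂π/∂P_{Quill} = 312 − 4P_{Quill} + P_{Folio} = 0 ⇒ P_{Quill} = 78 + 0.25P_{Folio}.
Similarly P_{Folio} = 76.5 + 0.25P_{Quill}.
Plugging P_{Folio} into Quill's best response: P_{Quill} = 78 + 0.25(76.5 + 0.25P_{Quill}) ⇒ 0.9375P_{Quill} = 97.125, so P_{Quill} = 103.6.
Then P_{Folio} = 76.5 + 0.25·103.6 = 102.4.

103.6, 102.4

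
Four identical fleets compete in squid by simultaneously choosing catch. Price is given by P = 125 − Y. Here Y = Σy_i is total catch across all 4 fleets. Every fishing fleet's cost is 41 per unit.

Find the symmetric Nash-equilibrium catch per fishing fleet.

A representative fishing fleet's profit is π_i = y_i(125 − Y) − 41y_i, with Y = y_i + Σ_{j≠i} y_j.
First-order condition: 84 − 2y_i − Σ_{j≠i} y_j = 0.
In a symmetric equilibrium every fishing fleet chooses the same y, so Σ_{j≠i} y_j = 3y. The condition becomes 84 − 5y = 0, giving y = 84/5 = 16.8.

16.8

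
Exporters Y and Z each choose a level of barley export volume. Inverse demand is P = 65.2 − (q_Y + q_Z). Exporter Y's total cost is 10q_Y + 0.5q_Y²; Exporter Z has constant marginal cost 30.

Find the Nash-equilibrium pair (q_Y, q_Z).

15.04, 10.08

Exporter Y's profit: π = q_Y(65.2 − (q_Y + q_Z)) − 10q_Y − 0.5q_Y².
∂π/∂q_Y = 55.2 − 3q_Y − q_Z = 0, so q_Y = 18.4 − (1/3)q_Z.
For Z: ∂π/∂q_Z = 35.2 − 2q_Z − q_Y = 0 ⇒ q_Z = 17.6 − 0.5q_Y.
Plugging q_Z into Y's best response: q_Y = 18.4 − (1/3)(17.6 − 0.5q_Y) ⇒ (5/6)q_Y = 188/15, so q_Y = 15.04.
Then q_Z = 17.6 − 0.5·15.04 = 10.08.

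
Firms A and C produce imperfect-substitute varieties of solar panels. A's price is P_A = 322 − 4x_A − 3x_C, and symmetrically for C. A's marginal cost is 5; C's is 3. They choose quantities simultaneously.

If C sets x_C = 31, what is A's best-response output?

28

Firm A's profit: π = x_A(322 − 4x_A − 3x_C) − 5x_A.
∂π/∂x_A = 317 − 8x_A − 3x_C = 0 ⇒ x_A = 39.625 − 0.375x_C.
At x_C = 31: x_A = 39.625 − 0.375·31 = 28.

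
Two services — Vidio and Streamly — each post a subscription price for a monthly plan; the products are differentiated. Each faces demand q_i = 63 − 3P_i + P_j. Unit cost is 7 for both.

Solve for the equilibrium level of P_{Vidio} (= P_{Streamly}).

16.8

Vidio's profit: π = (P_{Vidio} − 7)(63 − 3P_{Vidio} + P_{Streamly}).
∂π/∂P_{Vidio} = 84 − 6P_{Vidio} + P_{Streamly} = 0 ⇒ P_{Vidio} = 14 + (1/6)P_{Streamly}.
The game is symmetric, so in equilibrium P_{Streamly} = P_{Vidio}: the reaction function gives (5/6)P_{Vidio} = 14, hence P_{Vidio} = 16.8.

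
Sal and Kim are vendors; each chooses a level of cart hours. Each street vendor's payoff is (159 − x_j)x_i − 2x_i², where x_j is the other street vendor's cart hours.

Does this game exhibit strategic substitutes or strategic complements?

strategic substitutes

Sal's payoff is (159 − x_K)x_S − 2x_S².
∂π/∂x_S = 159 − x_K − 4x_S = 0, so x_S = 39.75 − 0.25x_K.
The best-response slope dx_S/dx_K = −0.25 < 0: the reaction function is downward-sloping, so the choices are strategic substitutes.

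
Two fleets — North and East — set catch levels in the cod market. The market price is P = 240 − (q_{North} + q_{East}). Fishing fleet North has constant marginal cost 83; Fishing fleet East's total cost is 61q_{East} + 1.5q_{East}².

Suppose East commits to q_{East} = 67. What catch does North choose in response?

Fishing fleet North's profit: π = q_{North}(240 − (q_{North} + q_{East})) − 83q_{North}.
∂π/∂q_{North} = 157 − 2q_{North} − q_{East} = 0, so q_{North} = 78.5 − 0.5q_{East}.
At q_{East} = 67: q_{North} = 78.5 − 0.5·67 = 45.

45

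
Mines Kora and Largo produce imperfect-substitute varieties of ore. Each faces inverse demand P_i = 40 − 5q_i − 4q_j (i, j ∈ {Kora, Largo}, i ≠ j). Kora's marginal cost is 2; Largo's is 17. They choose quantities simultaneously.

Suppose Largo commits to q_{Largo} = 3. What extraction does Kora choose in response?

2.6

Mine Kora's profit: π = q_{Kora}(40 − 5q_{Kora} − 4q_{Largo}) − 2q_{Kora}.
∂π/∂q_{Kora} = 38 − 10q_{Kora} − 4q_{Largo} = 0 ⇒ q_{Kora} = 3.8 − 0.4q_{Largo}.
At q_{Largo} = 3: q_{Kora} = 3.8 − 0.4·3 = 2.6.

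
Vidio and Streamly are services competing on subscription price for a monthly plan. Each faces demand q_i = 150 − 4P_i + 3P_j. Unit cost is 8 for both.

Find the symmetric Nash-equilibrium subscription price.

36.4

Vidio's profit: π = (P_{Vidio} − 8)(150 − 4P_{Vidio} + 3P_{Streamly}).
∂π/∂P_{Vidio} = 182 − 8P_{Vidio} + 3P_{Streamly} = 0 ⇒ P_{Vidio} = 22.75 + 0.375P_{Streamly}.
Setting P_{Vidio} = P_{Streamly} in the reaction function: P_{Vidio} = 22.75 + 0.375P_{Vidio}, so P_{Vidio} = 22.75 / 0.625 = 36.4.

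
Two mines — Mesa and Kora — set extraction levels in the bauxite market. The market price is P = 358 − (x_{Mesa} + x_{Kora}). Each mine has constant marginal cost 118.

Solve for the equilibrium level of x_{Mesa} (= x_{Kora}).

80

Mine Mesa's profit: π = x_{Mesa}(358 − (x_{Mesa} + x_{Kora})) − 118x_{Mesa}.
∂π/∂x_{Mesa} = 240 − 2x_{Mesa} − x_{Kora} = 0, so x_{Mesa} = 120 − 0.5x_{Kora}.
Setting x_{Mesa} = x_{Kora} in the reaction function: x_{Mesa} = 120 − 0.5x_{Mesa}, so x_{Mesa} = 120 / 1.5 = 80.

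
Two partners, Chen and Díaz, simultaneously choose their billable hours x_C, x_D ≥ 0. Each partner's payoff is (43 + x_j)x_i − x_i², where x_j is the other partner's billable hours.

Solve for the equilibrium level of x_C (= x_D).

43

Chen's payoff is (43 + x_D)x_C − x_C².
∂π/∂x_C = 43 + x_D − 2x_C = 0, so x_C = 21.5 + 0.5x_D.
The game is symmetric, so in equilibrium x_D = x_C: the reaction function gives 0.5x_C = 21.5, hence x_C = 43.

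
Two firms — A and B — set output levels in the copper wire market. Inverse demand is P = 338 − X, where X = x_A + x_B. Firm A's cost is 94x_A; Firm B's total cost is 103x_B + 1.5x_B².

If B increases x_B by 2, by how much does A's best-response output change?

Firm A's profit: π = x_A(338 − (x_A + x_B)) − 94x_A.
∂π/∂x_A = 244 − 2x_A − x_B = 0, so x_A = 122 − 0.5x_B.
The reaction-function slope is −0.5, so a 2-unit rise in x_B moves x_A by −0.5 × 2 = −1. A's best response falls — the actions are strategic substitutes.

-1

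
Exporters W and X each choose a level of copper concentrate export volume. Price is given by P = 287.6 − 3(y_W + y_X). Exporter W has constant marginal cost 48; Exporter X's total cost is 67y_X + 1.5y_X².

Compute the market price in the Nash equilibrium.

Exporter W's profit: π = y_W(287.6 − 3(y_W + y_X)) − 48y_W.
∂π/∂y_W = 239.6 − 6y_W − 3y_X = 0, so y_W = 599/15 − 0.5y_X.
For X: ∂π/∂y_X = 220.6 − 9y_X − 3y_W = 0 ⇒ y_X = 1103/45 − (1/3)y_W.
Plugging y_X into W's best response: y_W = 599/15 − 0.5(1103/45 − (1/3)y_W) ⇒ (5/6)y_W = 2491/90, so y_W = 2491/75.
Then y_X = 1103/45 − (1/3)·(2491/75) = 13.44.
Equilibrium price: P = 287.6 − 3·(3499/75) = 147.64.

147.64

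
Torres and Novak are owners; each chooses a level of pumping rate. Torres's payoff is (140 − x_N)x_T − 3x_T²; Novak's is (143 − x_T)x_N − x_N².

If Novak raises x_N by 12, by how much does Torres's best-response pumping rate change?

Expanding Torres's payoff: 140x_T − x_Nx_T − 3x_T².
∂π/∂x_T = 140 − x_N − 6x_T = 0, so x_T = 70/3 − (1/6)x_N.
The reaction-function slope is −1/6, so a 12-unit rise in x_N moves x_T by −1/6 × 12 = −2. Torres's best response falls — the actions are strategic substitutes.

-2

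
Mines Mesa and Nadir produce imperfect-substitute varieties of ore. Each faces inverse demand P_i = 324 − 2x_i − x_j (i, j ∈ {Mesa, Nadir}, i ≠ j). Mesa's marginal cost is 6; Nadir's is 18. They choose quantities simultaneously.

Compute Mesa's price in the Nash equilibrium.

Mine Mesa's profit: π = x_{Mesa}(324 − 2x_{Mesa} − x_{Nadir}) − 6x_{Mesa}.
∂π/∂x_{Mesa} = 318 − 4x_{Mesa} − x_{Nadir} = 0 ⇒ x_{Mesa} = 79.5 − 0.25x_{Nadir}.
Similarly x_{Nadir} = 76.5 − 0.25x_{Mesa}.
Solving the two reaction functions simultaneously: (1 − (−0.25)(−0.25))x_{Mesa} = 79.5 − 0.25·76.5, so 0.9375x_{Mesa} = 60.375 and x_{Mesa} = 64.4.
Then x_{Nadir} = 76.5 − 0.25·64.4 = 60.4.
P_{Mesa} = 324 − 2·64.4 − 60.4 = 134.8.

134.8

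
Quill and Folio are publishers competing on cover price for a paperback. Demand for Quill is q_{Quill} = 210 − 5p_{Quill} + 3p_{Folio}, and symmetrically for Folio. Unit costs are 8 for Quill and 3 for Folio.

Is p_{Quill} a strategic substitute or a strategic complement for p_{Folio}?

Quill's profit: π = (p_{Quill} − 8)(210 − 5p_{Quill} + 3p_{Folio}).
∂π/∂p_{Quill} = 250 − 10p_{Quill} + 3p_{Folio} = 0 ⇒ p_{Quill} = 25 + 0.3p_{Folio}.
The best-response slope dp_{Quill}/dp_{Folio} = 0.3 > 0: the reaction function is upward-sloping, so the choices are strategic complements.

strategic complements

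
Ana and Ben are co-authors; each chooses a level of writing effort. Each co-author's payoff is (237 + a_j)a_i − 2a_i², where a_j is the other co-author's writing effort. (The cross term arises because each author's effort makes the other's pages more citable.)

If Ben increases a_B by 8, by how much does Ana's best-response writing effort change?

Ana's payoff is (237 + a_B)a_A − 2a_A².
∂π/∂a_A = 237 + a_B − 4a_A = 0, so a_A = 59.25 + 0.25a_B.
The reaction-function slope is 0.25, so an 8-unit rise in a_B moves a_A by 0.25 × 8 = 2. Ana's best response rises — the actions are strategic complements.

2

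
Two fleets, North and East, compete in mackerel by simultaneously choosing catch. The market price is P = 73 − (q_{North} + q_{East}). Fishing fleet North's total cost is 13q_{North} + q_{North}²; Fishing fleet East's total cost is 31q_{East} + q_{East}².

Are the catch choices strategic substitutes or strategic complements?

strategic substitutes

Fishing fleet North's profit: π = q_{North}(73 − (q_{North} + q_{East})) − 13q_{North} − q_{North}².
∂π/∂q_{North} = 60 − 4q_{North} − q_{East} = 0, so q_{North} = 15 − 0.25q_{East}.
The best-response slope dq_{North}/dq_{East} = −0.25 < 0: the reaction function is downward-sloping, so the choices are strategic substitutes.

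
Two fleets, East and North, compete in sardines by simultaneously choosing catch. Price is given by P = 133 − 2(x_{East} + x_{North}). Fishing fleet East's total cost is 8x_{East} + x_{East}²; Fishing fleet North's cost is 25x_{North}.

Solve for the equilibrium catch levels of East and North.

Fishing fleet East's profit: π = x_{East}(133 − 2(x_{East} + x_{North})) − 8x_{East} − x_{East}².
∂π/∂x_{East} = 125 − 6x_{East} − 2x_{North} = 0, so x_{East} = 125/6 − (1/3)x_{North}.
For North: ∂π/∂x_{North} = 108 − 4x_{North} − 2x_{East} = 0 ⇒ x_{North} = 27 − 0.5x_{East}.
Substituting the second reaction function into the first: x_{East} = 125/6 − (1/3)(27 − 0.5x_{East}), which gives (5/6)x_{East} = 71/6 ⇒ x_{East} = 14.2.
Then x_{North} = 27 − 0.5·14.2 = 19.9.

14.2, 19.9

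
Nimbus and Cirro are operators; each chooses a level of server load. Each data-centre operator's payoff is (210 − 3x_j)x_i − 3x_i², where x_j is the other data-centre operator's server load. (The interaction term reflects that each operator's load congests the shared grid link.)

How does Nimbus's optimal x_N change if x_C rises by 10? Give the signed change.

Nimbus's payoff is (210 − 3x_C)x_N − 3x_N².
∂π/∂x_N = 210 − 3x_C − 6x_N = 0, so x_N = 35 − 0.5x_C.
The reaction-function slope is −0.5, so a 10-unit rise in x_C moves x_N by −0.5 × 10 = −5. Nimbus's best response falls — the actions are strategic substitutes.

-5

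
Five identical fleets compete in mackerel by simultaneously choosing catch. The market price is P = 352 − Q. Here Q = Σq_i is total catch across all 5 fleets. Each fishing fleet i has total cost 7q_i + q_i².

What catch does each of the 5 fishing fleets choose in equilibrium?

43.125

A representative fishing fleet's profit is π_i = q_i(352 − Q) − 7q_i − q_i², with Q = q_i + Σ_{j≠i} q_j.
First-order condition: 345 − 4q_i − Σ_{j≠i} q_j = 0.
Imposing symmetry (q_j = q for all j) turns Σ_{j≠i} q_j into 4q, so 345 = 8q and q = 43.125.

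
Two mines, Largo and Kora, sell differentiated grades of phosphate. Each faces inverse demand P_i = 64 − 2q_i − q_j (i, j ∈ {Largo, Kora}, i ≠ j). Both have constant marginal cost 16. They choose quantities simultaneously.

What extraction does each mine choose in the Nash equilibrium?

Mine Largo's profit: π = q_{Largo}(64 − 2q_{Largo} − q_{Kora}) − 16q_{Largo}.
∂π/∂q_{Largo} = 48 − 4q_{Largo} − q_{Kora} = 0 ⇒ q_{Largo} = 12 − 0.25q_{Kora}.
By symmetry q_{Kora} = q_{Largo}; substituting into the reaction function, 1.25q_{Largo} = 12 and q_{Largo} = 9.6.

9.6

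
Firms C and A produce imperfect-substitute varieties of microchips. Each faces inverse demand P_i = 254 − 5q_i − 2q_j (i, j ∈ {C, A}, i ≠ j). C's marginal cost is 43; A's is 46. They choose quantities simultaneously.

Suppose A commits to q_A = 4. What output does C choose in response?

20.3

Firm C's profit: π = q_C(254 − 5q_C − 2q_A) − 43q_C.
∂π/∂q_C = 211 − 10q_C − 2q_A = 0 ⇒ q_C = 21.1 − 0.2q_A.
At q_A = 4: q_C = 21.1 − 0.2·4 = 20.3.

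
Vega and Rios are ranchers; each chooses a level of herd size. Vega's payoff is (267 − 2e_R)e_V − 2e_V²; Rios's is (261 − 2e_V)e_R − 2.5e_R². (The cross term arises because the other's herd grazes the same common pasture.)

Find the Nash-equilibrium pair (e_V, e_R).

Expanding Vega's payoff: 267e_V − 2e_Re_V − 2e_V².
∂π/∂e_V = 267 − 2e_R − 4e_V = 0, so e_V = 66.75 − 0.5e_R.
Likewise for Rios: e_R = 52.2 − 0.4e_V.
Substituting the second reaction function into the first: e_V = 66.75 − 0.5(52.2 − 0.4e_V), which gives 0.8e_V = 40.65 ⇒ e_V = 50.8125.
Then e_R = 52.2 − 0.4·50.8125 = 31.875.

50.8125, 31.875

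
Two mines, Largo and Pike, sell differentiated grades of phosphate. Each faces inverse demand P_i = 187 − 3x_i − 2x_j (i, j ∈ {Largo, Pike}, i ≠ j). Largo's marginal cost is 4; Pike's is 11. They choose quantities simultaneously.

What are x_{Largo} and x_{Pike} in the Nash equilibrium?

Mine Largo's profit: π = x_{Largo}(187 − 3x_{Largo} − 2x_{Pike}) − 4x_{Largo}.
∂π/∂x_{Largo} = 183 − 6x_{Largo} − 2x_{Pike} = 0 ⇒ x_{Largo} = 30.5 − (1/3)x_{Pike}.
Similarly x_{Pike} = 88/3 − (1/3)x_{Largo}.
Plugging x_{Pike} into Largo's best response: x_{Largo} = 30.5 − (1/3)(88/3 − (1/3)x_{Largo}) ⇒ (8/9)x_{Largo} = 373/18, so x_{Largo} = 23.3125.
Then x_{Pike} = 88/3 − (1/3)·23.3125 = 21.5625.

23.3125, 21.5625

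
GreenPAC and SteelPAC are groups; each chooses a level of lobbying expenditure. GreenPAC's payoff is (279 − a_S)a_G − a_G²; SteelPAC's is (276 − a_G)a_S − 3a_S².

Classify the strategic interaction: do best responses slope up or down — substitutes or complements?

Expanding GreenPAC's payoff: 279a_G − a_Sa_G − a_G².
∂π/∂a_G = 279 − a_S − 2a_G = 0, so a_G = 139.5 − 0.5a_S.
The best-response slope da_G/da_S = −0.5 < 0: the reaction function is downward-sloping, so the choices are strategic substitutes.

strategic substitutes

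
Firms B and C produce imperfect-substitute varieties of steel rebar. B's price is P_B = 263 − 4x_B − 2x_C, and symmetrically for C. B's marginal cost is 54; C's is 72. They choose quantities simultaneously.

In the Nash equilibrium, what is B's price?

Firm B's profit: π = x_B(263 − 4x_B − 2x_C) − 54x_B.
∂π/∂x_B = 209 − 8x_B − 2x_C = 0 ⇒ x_B = 26.125 − 0.25x_C.
Similarly x_C = 23.875 − 0.25x_B.
Substituting the second reaction function into the first: x_B = 26.125 − 0.25(23.875 − 0.25x_B), which gives 0.9375x_B = 645/32 ⇒ x_B = 21.5.
Then x_C = 23.875 − 0.25·21.5 = 18.5.
P_B = 263 − 4·21.5 − 2·18.5 = 140.

140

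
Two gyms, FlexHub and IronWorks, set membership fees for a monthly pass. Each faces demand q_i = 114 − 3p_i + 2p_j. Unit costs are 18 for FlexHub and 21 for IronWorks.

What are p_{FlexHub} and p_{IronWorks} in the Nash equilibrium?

FlexHub's profit: π = (p_{FlexHub} − 18)(114 − 3p_{FlexHub} + 2p_{IronWorks}).
∂π/∂p_{FlexHub} = 168 − 6p_{FlexHub} + 2p_{IronWorks} = 0 ⇒ p_{FlexHub} = 28 + (1/3)p_{IronWorks}.
Similarly p_{IronWorks} = 29.5 + (1/3)p_{FlexHub}.
Solving the two reaction functions simultaneously: (1 − (1/3)(1/3))p_{FlexHub} = 28 + (1/3)·29.5, so (8/9)p_{FlexHub} = 227/6 and p_{FlexHub} = 42.5625.
Then p_{IronWorks} = 29.5 + (1/3)·42.5625 = 43.6875.

42.5625, 43.6875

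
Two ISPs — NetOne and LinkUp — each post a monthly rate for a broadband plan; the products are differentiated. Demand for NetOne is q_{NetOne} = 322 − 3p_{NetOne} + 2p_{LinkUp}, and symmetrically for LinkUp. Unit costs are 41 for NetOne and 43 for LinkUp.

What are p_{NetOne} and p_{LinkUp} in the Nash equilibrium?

111.625, 112.375

NetOne's profit: π = (p_{NetOne} − 41)(322 − 3p_{NetOne} + 2p_{LinkUp}).
∂π/∂p_{NetOne} = 445 − 6p_{NetOne} + 2p_{LinkUp} = 0 ⇒ p_{NetOne} = 445/6 + (1/3)p_{LinkUp}.
Similarly p_{LinkUp} = 451/6 + (1/3)p_{NetOne}.
Substituting the second reaction function into the first: p_{NetOne} = 445/6 + (1/3)(451/6 + (1/3)p_{NetOne}), which gives (8/9)p_{NetOne} = 893/9 ⇒ p_{NetOne} = 111.625.
Then p_{LinkUp} = 451/6 + (1/3)·111.625 = 112.375.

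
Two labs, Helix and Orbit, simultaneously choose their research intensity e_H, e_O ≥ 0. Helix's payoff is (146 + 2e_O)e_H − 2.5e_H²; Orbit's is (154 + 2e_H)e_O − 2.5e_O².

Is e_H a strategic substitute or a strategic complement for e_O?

Expanding Helix's payoff: 146e_H + 2e_Oe_H − 2.5e_H².
∂π/∂e_H = 146 + 2e_O − 5e_H = 0, so e_H = 29.2 + 0.4e_O.
The best-response slope de_H/de_O = 0.4 > 0: the reaction function is upward-sloping, so the choices are strategic complements.

strategic complements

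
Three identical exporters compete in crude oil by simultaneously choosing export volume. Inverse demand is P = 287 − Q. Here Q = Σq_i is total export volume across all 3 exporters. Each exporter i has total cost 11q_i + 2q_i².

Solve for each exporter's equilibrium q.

A representative exporter's profit is π_i = q_i(287 − Q) − 11q_i − 2q_i², with Q = q_i + Σ_{j≠i} q_j.
First-order condition: 276 − 6q_i − Σ_{j≠i} q_j = 0.
In a symmetric equilibrium every exporter chooses the same q, so Σ_{j≠i} q_j = 2q. The condition becomes 276 − 8q = 0, giving q = 276/8 = 34.5.

34.5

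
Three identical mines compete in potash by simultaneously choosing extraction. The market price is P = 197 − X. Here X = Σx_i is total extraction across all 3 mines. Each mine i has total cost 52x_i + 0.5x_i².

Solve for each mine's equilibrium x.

A representative mine's profit is π_i = x_i(197 − X) − 52x_i − 0.5x_i², with X = x_i + Σ_{j≠i} x_j.
First-order condition: 145 − 3x_i − Σ_{j≠i} x_j = 0.
In a symmetric equilibrium every mine chooses the same x, so Σ_{j≠i} x_j = 2x. The condition becomes 145 − 5x = 0, giving x = 145/5 = 29.

29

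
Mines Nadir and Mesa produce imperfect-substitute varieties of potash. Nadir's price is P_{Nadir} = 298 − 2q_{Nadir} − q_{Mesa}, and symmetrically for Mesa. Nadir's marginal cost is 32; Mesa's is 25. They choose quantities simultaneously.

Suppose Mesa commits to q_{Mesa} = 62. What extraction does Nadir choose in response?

51

Mine Nadir's profit: π = q_{Nadir}(298 − 2q_{Nadir} − q_{Mesa}) − 32q_{Nadir}.
∂π/∂q_{Nadir} = 266 − 4q_{Nadir} − q_{Mesa} = 0 ⇒ q_{Nadir} = 66.5 − 0.25q_{Mesa}.
At q_{Mesa} = 62: q_{Nadir} = 66.5 − 0.25·62 = 51.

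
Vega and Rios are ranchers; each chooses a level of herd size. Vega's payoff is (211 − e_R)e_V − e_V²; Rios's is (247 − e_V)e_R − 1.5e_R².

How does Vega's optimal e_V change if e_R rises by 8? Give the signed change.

Expanding Vega's payoff: 211e_V − e_Re_V − e_V².
∂π/∂e_V = 211 − e_R − 2e_V = 0, so e_V = 105.5 − 0.5e_R.
The reaction-function slope is −0.5, so an 8-unit rise in e_R moves e_V by −0.5 × 8 = −4. Vega's best response falls — the actions are strategic substitutes.

-4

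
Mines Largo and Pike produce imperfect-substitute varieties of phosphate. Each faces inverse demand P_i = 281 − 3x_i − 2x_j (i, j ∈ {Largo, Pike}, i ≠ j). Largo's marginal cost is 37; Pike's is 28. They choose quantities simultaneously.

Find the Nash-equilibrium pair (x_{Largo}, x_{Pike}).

Mine Largo's profit: π = x_{Largo}(281 − 3x_{Largo} − 2x_{Pike}) − 37x_{Largo}.
∂π/∂x_{Largo} = 244 − 6x_{Largo} − 2x_{Pike} = 0 ⇒ x_{Largo} = 122/3 − (1/3)x_{Pike}.
Similarly x_{Pike} = 253/6 − (1/3)x_{Largo}.
Plugging x_{Pike} into Largo's best response: x_{Largo} = 122/3 − (1/3)(253/6 − (1/3)x_{Largo}) ⇒ (8/9)x_{Largo} = 479/18, so x_{Largo} = 29.9375.
Then x_{Pike} = 253/6 − (1/3)·29.9375 = 32.1875.

29.9375, 32.1875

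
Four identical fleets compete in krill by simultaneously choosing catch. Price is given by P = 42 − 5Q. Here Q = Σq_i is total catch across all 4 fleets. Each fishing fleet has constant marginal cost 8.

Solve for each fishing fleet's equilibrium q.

A representative fishing fleet's profit is π_i = q_i(42 − 5Q) − 8q_i, with Q = q_i + Σ_{j≠i} q_j.
First-order condition: 34 − 10q_i − 5Σ_{j≠i} q_j = 0.
Imposing symmetry (q_j = q for all j) turns Σ_{j≠i} q_j into 3q, so 34 = 25q and q = 1.36.

1.36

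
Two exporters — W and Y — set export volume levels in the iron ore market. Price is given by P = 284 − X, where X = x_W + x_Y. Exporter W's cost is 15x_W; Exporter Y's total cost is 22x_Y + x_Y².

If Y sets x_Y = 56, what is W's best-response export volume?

Exporter W's profit: π = x_W(284 − (x_W + x_Y)) − 15x_W.
∂π/∂x_W = 269 − 2x_W − x_Y = 0, so x_W = 134.5 − 0.5x_Y.
At x_Y = 56: x_W = 134.5 − 0.5·56 = 106.5.

106.5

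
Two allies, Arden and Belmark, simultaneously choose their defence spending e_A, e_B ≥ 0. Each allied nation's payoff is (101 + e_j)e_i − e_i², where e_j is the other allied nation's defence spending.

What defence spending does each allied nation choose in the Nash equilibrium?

Arden's payoff is (101 + e_B)e_A − e_A².
∂π/∂e_A = 101 + e_B − 2e_A = 0, so e_A = 50.5 + 0.5e_B.
The game is symmetric, so in equilibrium e_B = e_A: the reaction function gives 0.5e_A = 50.5, hence e_A = 101.

101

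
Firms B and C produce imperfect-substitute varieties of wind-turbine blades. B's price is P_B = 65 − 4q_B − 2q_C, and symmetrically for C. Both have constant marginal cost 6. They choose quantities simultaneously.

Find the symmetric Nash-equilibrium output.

Firm B's profit: π = q_B(65 − 4q_B − 2q_C) − 6q_B.
∂π/∂q_B = 59 − 8q_B − 2q_C = 0 ⇒ q_B = 7.375 − 0.25q_C.
By symmetry q_C = q_B; substituting into the reaction function, 1.25q_B = 7.375 and q_B = 5.9.

5.9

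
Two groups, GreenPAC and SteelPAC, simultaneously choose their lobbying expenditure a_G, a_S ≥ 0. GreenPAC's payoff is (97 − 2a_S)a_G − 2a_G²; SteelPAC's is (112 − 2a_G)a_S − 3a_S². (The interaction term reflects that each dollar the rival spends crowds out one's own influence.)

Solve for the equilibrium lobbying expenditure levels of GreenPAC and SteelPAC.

Expanding GreenPAC's payoff: 97a_G − 2a_Sa_G − 2a_G².
∂π/∂a_G = 97 − 2a_S − 4a_G = 0, so a_G = 24.25 − 0.5a_S.
Likewise for SteelPAC: a_S = 56/3 − (1/3)a_G.
Plugging a_S into GreenPAC's best response: a_G = 24.25 − 0.5(56/3 − (1/3)a_G) ⇒ (5/6)a_G = 179/12, so a_G = 17.9.
Then a_S = 56/3 − (1/3)·17.9 = 12.7.

17.9, 12.7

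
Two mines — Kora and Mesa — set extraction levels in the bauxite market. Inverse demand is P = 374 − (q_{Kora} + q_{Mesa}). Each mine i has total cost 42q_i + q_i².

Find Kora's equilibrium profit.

8817.92

Mine Kora's profit: π = q_{Kora}(374 − (q_{Kora} + q_{Mesa})) − 42q_{Kora} − q_{Kora}².
∂π/∂q_{Kora} = 332 − 4q_{Kora} − q_{Mesa} = 0, so q_{Kora} = 83 − 0.25q_{Mesa}.
The game is symmetric, so in equilibrium q_{Mesa} = q_{Kora}: the reaction function gives 1.25q_{Kora} = 83, hence q_{Kora} = 66.4.
Price P = 374 − 132.8 = 241.2.
Kora's profit: (241.2 − 42)·66.4 − (66.4)² = 8817.92.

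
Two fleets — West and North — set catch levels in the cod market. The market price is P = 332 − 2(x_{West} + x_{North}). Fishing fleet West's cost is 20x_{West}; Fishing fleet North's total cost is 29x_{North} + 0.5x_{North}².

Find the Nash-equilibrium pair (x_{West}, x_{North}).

59.625, 36.75

Fishing fleet West's profit: π = x_{West}(332 − 2(x_{West} + x_{North})) − 20x_{West}.
∂π/∂x_{West} = 312 − 4x_{West} − 2x_{North} = 0, so x_{West} = 78 − 0.5x_{North}.
For North: ∂π/∂x_{North} = 303 − 5x_{North} − 2x_{West} = 0 ⇒ x_{North} = 60.6 − 0.4x_{West}.
Plugging x_{North} into West's best response: x_{West} = 78 − 0.5(60.6 − 0.4x_{West}) ⇒ 0.8x_{West} = 47.7, so x_{West} = 59.625.
Then x_{North} = 60.6 − 0.4·59.625 = 36.75.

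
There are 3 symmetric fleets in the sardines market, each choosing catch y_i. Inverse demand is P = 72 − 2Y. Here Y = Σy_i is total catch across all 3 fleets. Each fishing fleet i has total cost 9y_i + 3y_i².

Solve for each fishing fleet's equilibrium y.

A representative fishing fleet's profit is π_i = y_i(72 − 2Y) − 9y_i − 3y_i², with Y = y_i + Σ_{j≠i} y_j.
First-order condition: 63 − 10y_i − 2Σ_{j≠i} y_j = 0.
In a symmetric equilibrium every fishing fleet chooses the same y, so Σ_{j≠i} y_j = 2y. The condition becomes 63 − 14y = 0, giving y = 63/14 = 4.5.

4.5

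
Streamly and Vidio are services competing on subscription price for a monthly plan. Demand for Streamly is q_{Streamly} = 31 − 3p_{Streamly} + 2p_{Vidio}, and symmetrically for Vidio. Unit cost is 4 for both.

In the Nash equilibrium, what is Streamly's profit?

136.6875

Streamly's profit: π = (p_{Streamly} − 4)(31 − 3p_{Streamly} + 2p_{Vidio}).
∂π/∂p_{Streamly} = 43 − 6p_{Streamly} + 2p_{Vidio} = 0 ⇒ p_{Streamly} = 43/6 + (1/3)p_{Vidio}.
The game is symmetric, so in equilibrium p_{Vidio} = p_{Streamly}: the reaction function gives (2/3)p_{Streamly} = 43/6, hence p_{Streamly} = 10.75.
q_{Streamly} = 31 − 3·10.75 + 2·10.75 = 20.25.
Profit = (10.75 − 4)·20.25 = 136.6875.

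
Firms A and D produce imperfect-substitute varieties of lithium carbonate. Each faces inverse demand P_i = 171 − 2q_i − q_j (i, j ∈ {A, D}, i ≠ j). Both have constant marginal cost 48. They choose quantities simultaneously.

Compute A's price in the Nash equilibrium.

Firm A's profit: π = q_A(171 − 2q_A − q_D) − 48q_A.
∂π/∂q_A = 123 − 4q_A − q_D = 0 ⇒ q_A = 30.75 − 0.25q_D.
The game is symmetric, so in equilibrium q_D = q_A: the reaction function gives 1.25q_A = 30.75, hence q_A = 24.6.
P_A = 171 − 2·24.6 − 24.6 = 97.2.

97.2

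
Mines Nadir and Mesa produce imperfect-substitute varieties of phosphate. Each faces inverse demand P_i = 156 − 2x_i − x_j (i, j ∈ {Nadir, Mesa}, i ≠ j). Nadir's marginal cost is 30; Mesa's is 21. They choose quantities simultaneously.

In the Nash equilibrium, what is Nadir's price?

Mine Nadir's profit: π = x_{Nadir}(156 − 2x_{Nadir} − x_{Mesa}) − 30x_{Nadir}.
∂π/∂x_{Nadir} = 126 − 4x_{Nadir} − x_{Mesa} = 0 ⇒ x_{Nadir} = 31.5 − 0.25x_{Mesa}.
Similarly x_{Mesa} = 33.75 − 0.25x_{Nadir}.
Plugging x_{Mesa} into Nadir's best response: x_{Nadir} = 31.5 − 0.25(33.75 − 0.25x_{Nadir}) ⇒ 0.9375x_{Nadir} = 23.0625, so x_{Nadir} = 24.6.
Then x_{Mesa} = 33.75 − 0.25·24.6 = 27.6.
P_{Nadir} = 156 − 2·24.6 − 27.6 = 79.2.

79.2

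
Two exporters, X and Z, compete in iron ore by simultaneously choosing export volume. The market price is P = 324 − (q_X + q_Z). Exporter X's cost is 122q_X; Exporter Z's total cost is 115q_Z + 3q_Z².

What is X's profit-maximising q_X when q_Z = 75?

63.5

Exporter X's profit: π = q_X(324 − (q_X + q_Z)) − 122q_X.
∂π/∂q_X = 202 − 2q_X − q_Z = 0, so q_X = 101 − 0.5q_Z.
At q_Z = 75: q_X = 101 − 0.5·75 = 63.5.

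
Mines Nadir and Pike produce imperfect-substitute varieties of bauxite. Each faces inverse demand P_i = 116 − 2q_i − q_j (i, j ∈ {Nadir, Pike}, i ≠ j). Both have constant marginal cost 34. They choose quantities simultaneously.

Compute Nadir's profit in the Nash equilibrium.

537.92

Mine Nadir's profit: π = q_{Nadir}(116 − 2q_{Nadir} − q_{Pike}) − 34q_{Nadir}.
∂π/∂q_{Nadir} = 82 − 4q_{Nadir} − q_{Pike} = 0 ⇒ q_{Nadir} = 20.5 − 0.25q_{Pike}.
By symmetry q_{Pike} = q_{Nadir}; substituting into the reaction function, 1.25q_{Nadir} = 20.5 and q_{Nadir} = 16.4.
P_{Nadir} = 116 − 2·16.4 − 16.4 = 66.8.
Profit = (66.8 − 34)·16.4 = 537.92.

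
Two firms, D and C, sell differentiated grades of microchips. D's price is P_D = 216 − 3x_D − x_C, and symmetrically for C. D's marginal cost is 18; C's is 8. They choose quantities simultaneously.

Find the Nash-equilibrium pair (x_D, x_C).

28, 30

Firm D's profit: π = x_D(216 − 3x_D − x_C) − 18x_D.
∂π/∂x_D = 198 − 6x_D − x_C = 0 ⇒ x_D = 33 − (1/6)x_C.
Similarly x_C = 104/3 − (1/6)x_D.
Solving the two reaction functions simultaneously: (1 − (−1/6)(−1/6))x_D = 33 − (1/6)·(104/3), so (35/36)x_D = 245/9 and x_D = 28.
Then x_C = 104/3 − (1/6)·28 = 30.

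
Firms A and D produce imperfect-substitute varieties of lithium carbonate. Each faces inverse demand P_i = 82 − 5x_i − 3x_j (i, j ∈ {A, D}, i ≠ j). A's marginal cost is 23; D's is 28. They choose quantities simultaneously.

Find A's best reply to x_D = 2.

Firm A's profit: π = x_A(82 − 5x_A − 3x_D) − 23x_A.
∂π/∂x_A = 59 − 10x_A − 3x_D = 0 ⇒ x_A = 5.9 − 0.3x_D.
At x_D = 2: x_A = 5.9 − 0.3·2 = 5.3.

5.3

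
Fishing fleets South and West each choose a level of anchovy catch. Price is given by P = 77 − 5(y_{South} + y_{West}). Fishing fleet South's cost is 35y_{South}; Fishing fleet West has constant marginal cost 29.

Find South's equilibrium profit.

28.8

Fishing fleet South's profit: π = y_{South}(77 − 5(y_{South} + y_{West})) − 35y_{South}.
∂π/∂y_{South} = 42 − 10y_{South} − 5y_{West} = 0, so y_{South} = 4.2 − 0.5y_{West}.
By the same steps for West: y_{West} = 4.8 − 0.5y_{South}.
Solving the two reaction functions simultaneously: (1 − (−0.5)(−0.5))y_{South} = 4.2 − 0.5·4.8, so 0.75y_{South} = 1.8 and y_{South} = 2.4.
Then y_{West} = 4.8 − 0.5·2.4 = 3.6.
Price P = 77 − 5·6 = 47.
South's profit: (47 − 35)·2.4 = 28.8.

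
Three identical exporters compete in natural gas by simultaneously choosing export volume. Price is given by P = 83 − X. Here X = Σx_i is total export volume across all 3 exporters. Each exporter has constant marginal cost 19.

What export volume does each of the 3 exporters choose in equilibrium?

A representative exporter's profit is π_i = x_i(83 − X) − 19x_i, with X = x_i + Σ_{j≠i} x_j.
First-order condition: 64 − 2x_i − Σ_{j≠i} x_j = 0.
In a symmetric equilibrium every exporter chooses the same x, so Σ_{j≠i} x_j = 2x. The condition becomes 64 − 4x = 0, giving x = 64/4 = 16.

16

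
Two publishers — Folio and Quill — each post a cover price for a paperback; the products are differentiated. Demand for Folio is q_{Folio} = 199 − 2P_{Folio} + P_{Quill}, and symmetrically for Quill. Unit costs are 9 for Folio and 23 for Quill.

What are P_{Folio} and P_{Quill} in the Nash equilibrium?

74.2, 79.8

Folio's profit: π = (P_{Folio} − 9)(199 − 2P_{Folio} + P_{Quill}).
∂π/∂P_{Folio} = 217 − 4P_{Folio} + P_{Quill} = 0 ⇒ P_{Folio} = 54.25 + 0.25P_{Quill}.
Similarly P_{Quill} = 61.25 + 0.25P_{Folio}.
Plugging P_{Quill} into Folio's best response: P_{Folio} = 54.25 + 0.25(61.25 + 0.25P_{Folio}) ⇒ 0.9375P_{Folio} = 69.5625, so P_{Folio} = 74.2.
Then P_{Quill} = 61.25 + 0.25·74.2 = 79.8.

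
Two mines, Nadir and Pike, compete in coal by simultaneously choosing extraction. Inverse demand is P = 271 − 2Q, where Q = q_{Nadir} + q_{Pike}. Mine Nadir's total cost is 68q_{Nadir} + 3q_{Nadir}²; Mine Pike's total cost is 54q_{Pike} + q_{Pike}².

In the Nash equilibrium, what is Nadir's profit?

Mine Nadir's profit: π = q_{Nadir}(271 − 2(q_{Nadir} + q_{Pike})) − 68q_{Nadir} − 3q_{Nadir}².
∂π/∂q_{Nadir} = 203 − 10q_{Nadir} − 2q_{Pike} = 0, so q_{Nadir} = 20.3 − 0.2q_{Pike}.
For Pike: ∂π/∂q_{Pike} = 217 − 6q_{Pike} − 2q_{Nadir} = 0 ⇒ q_{Pike} = 217/6 − (1/3)q_{Nadir}.
Plugging q_{Pike} into Nadir's best response: q_{Nadir} = 20.3 − 0.2(217/6 − (1/3)q_{Nadir}) ⇒ (14/15)q_{Nadir} = 196/15, so q_{Nadir} = 14.
Then q_{Pike} = 217/6 − (1/3)·14 = 31.5.
Price P = 271 − 2·45.5 = 180.
Nadir's profit: (180 − 68)·14 − 3(14)² = 980.

980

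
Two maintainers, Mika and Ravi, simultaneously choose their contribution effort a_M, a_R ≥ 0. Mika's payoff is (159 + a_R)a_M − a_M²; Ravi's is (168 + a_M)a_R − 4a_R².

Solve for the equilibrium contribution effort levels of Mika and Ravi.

Expanding Mika's payoff: 159a_M + a_Ra_M − a_M².
∂π/∂a_M = 159 + a_R − 2a_M = 0, so a_M = 79.5 + 0.5a_R.
Likewise for Ravi: a_R = 21 + 0.125a_M.
Plugging a_R into Mika's best response: a_M = 79.5 + 0.5(21 + 0.125a_M) ⇒ 0.9375a_M = 90, so a_M = 96.
Then a_R = 21 + 0.125·96 = 33.

96, 33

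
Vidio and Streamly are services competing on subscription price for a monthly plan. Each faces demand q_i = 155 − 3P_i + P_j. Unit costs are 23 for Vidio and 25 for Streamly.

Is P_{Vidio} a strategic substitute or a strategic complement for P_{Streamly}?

Vidio's profit: π = (P_{Vidio} − 23)(155 − 3P_{Vidio} + P_{Streamly}).
∂π/∂P_{Vidio} = 224 − 6P_{Vidio} + P_{Streamly} = 0 ⇒ P_{Vidio} = 112/3 + (1/6)P_{Streamly}.
The best-response slope dP_{Vidio}/dP_{Streamly} = 1/6 > 0: the reaction function is upward-sloping, so the choices are strategic complements.

strategic complements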